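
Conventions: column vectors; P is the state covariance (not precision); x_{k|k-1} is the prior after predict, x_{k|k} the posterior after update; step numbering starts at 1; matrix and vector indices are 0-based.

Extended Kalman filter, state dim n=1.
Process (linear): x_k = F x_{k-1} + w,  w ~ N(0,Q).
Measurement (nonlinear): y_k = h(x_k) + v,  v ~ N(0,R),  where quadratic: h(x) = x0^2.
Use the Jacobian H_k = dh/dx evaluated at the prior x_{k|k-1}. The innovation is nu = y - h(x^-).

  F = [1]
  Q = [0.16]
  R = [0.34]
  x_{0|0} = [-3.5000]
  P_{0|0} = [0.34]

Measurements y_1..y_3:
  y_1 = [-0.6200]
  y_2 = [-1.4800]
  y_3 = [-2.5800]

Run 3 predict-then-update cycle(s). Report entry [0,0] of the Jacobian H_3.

step 1: x^-=[-3.5000]  P^-=[0.5000]  H_jac=[-7.0000]  S=[24.8400]  K=[-0.1409]  nu=[-12.8700]  x^+=[-1.6866]  P^+=[0.0068]
step 2: x^-=[-1.6866]  P^-=[0.1668]  H_jac=[-3.3732]  S=[2.2384]  K=[-0.2514]  nu=[-4.3246]  x^+=[-0.5993]  P^+=[0.0253]
step 3: x^-=[-0.5993]  P^-=[0.1853]  H_jac=[-1.1986]  S=[0.6063]  K=[-0.3664]  nu=[-2.9391]  x^+=[0.4777]  P^+=[0.1039]

H_jac[0,0] = -1.1986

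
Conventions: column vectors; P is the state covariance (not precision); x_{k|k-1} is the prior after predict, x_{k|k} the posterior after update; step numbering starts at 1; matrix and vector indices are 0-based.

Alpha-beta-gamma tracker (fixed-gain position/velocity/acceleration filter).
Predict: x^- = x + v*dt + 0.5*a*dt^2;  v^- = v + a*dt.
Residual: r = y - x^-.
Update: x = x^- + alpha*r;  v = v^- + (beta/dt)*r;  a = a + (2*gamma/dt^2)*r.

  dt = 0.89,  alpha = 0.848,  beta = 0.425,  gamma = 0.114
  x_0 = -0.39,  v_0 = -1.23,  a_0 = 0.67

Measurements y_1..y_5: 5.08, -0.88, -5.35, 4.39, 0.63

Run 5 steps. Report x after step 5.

x_post = 1.2687

step 1: x_pred=-1.2193  r=6.2993  x^+=4.1225  v^+=2.3744  a^+=2.4832
step 2: x_pred=7.2192  r=-8.0992  x^+=0.3511  v^+=0.7169  a^+=0.1519
step 3: x_pred=1.0493  r=-6.3993  x^+=-4.3773  v^+=-2.2037  a^+=-1.6901
step 4: x_pred=-7.0080  r=11.3980  x^+=2.6575  v^+=1.7350  a^+=1.5908
step 5: x_pred=4.8316  r=-4.2016  x^+=1.2687  v^+=1.1443  a^+=0.3814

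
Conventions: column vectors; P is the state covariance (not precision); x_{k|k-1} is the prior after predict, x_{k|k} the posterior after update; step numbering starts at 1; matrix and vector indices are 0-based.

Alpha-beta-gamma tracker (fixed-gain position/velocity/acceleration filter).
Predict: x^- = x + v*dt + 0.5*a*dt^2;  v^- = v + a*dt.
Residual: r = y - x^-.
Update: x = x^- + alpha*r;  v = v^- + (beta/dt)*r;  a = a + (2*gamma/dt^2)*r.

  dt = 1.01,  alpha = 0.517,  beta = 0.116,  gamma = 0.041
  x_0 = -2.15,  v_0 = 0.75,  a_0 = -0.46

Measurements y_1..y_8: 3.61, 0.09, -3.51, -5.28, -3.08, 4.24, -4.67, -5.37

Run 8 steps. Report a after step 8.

a_post = -0.1116

step 1: x_pred=-1.6271  r=5.2371  x^+=1.0805  v^+=0.8869  a^+=-0.0390
step 2: x_pred=1.9563  r=-1.8663  x^+=0.9914  v^+=0.6331  a^+=-0.1890
step 3: x_pred=1.5345  r=-5.0445  x^+=-1.0735  v^+=-0.1372  a^+=-0.5945
step 4: x_pred=-1.5153  r=-3.7647  x^+=-3.4616  v^+=-1.1700  a^+=-0.8972
step 5: x_pred=-5.1010  r=2.0210  x^+=-4.0561  v^+=-1.8441  a^+=-0.7347
step 6: x_pred=-6.2934  r=10.5334  x^+=-0.8476  v^+=-1.3763  a^+=0.1120
step 7: x_pred=-2.1806  r=-2.4894  x^+=-3.4676  v^+=-1.5491  a^+=-0.0881
step 8: x_pred=-5.0772  r=-0.2928  x^+=-5.2286  v^+=-1.6717  a^+=-0.1116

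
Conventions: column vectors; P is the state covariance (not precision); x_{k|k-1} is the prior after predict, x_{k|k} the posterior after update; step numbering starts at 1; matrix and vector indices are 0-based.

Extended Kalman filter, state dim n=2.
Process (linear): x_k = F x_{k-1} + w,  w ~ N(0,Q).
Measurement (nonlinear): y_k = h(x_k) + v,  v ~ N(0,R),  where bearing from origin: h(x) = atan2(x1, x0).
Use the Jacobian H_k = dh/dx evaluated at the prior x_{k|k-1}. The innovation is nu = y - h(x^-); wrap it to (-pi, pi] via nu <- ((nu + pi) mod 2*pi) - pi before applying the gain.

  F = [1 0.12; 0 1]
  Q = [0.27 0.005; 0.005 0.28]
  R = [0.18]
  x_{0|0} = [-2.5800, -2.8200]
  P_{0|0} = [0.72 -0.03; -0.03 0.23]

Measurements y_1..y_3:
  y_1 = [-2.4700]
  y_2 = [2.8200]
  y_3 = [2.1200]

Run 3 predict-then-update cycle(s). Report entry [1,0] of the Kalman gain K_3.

step 1: x^-=[-2.9184, -2.8200]  P^-=[0.9861 0.0026; 0.0026 0.5100]  H_jac=[0.1712 -0.1772]  S=[0.2248]  K=[0.7492; -0.4001]  nu=[-0.0967]  x^+=[-2.9908, -2.7813]  P^+=[0.8600 0.0700; 0.0700 0.4740]
step 2: x^-=[-3.3246, -2.7813]  P^-=[1.1536 0.1319; 0.1319 0.7540]  H_jac=[0.1480 -0.1769]  S=[0.2220]  K=[0.6642; -0.5131]  nu=[-1.0183]  x^+=[-4.0009, -2.2588]  P^+=[1.0557 0.2075; 0.2075 0.6956]
step 3: x^-=[-4.2719, -2.2588]  P^-=[1.3855 0.2960; 0.2960 0.9756]  H_jac=[0.0967 -0.1829]  S=[0.2151]  K=[0.3713; -0.6965]  nu=[-1.5080]  x^+=[-4.8318, -1.2086]  P^+=[1.3558 0.3516; 0.3516 0.8712]

K[1,0] = -0.6965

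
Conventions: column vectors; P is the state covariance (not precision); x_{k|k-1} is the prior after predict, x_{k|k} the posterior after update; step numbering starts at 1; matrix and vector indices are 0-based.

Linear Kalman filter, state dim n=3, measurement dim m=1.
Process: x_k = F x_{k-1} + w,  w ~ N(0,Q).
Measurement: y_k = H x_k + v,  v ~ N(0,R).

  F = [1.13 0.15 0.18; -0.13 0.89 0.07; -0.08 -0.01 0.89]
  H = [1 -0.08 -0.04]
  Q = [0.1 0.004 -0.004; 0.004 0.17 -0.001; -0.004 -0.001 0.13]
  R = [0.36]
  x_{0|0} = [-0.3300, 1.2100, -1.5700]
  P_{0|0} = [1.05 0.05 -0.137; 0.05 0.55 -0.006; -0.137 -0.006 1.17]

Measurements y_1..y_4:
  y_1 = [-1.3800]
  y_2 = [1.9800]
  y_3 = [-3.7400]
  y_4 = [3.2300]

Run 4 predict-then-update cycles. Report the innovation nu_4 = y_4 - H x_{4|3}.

innov = [5.5264]

step 1: x^-=[-0.4740, 1.0099, -1.3830]  P^-=[1.4519 -0.0214 -0.0501; -0.0214 0.6193 0.0863; -0.0501 0.0863 1.0832]  S=[1.8256]  K=[0.7973; -0.0408; -0.0549]  nu=[-0.8805]  x^+=[-1.1761, 1.0458, -1.3346]  P^+=[0.2913 0.0379 0.0299; 0.0379 0.6163 0.0822; 0.0299 0.0822 1.0777]
step 2: x^-=[-1.4123, 0.9902, -1.1042]  P^-=[0.5502 0.1102 0.1810; 0.1102 0.6693 0.1225; 0.1810 0.1225 0.9799]  S=[0.8847]  K=[0.6037; 0.0585; 0.1492]  nu=[3.4274]  x^+=[0.6569, 1.1906, -0.5929]  P^+=[0.2277 0.0789 0.1013; 0.0789 0.6663 0.1147; 0.1013 0.1147 0.9602]
step 3: x^-=[0.8141, 0.9327, -0.5921]  P^-=[0.5110 0.1747 0.2419; 0.1747 0.7005 0.1283; 0.2419 0.1283 0.8758]  S=[0.8304]  K=[0.5869; 0.1367; 0.2368]  nu=[-4.5032]  x^+=[-1.8288, 0.3172, -1.6584]  P^+=[0.2250 0.1081 0.1265; 0.1081 0.6850 0.1014; 0.1265 0.1014 0.8292]
step 4: x^-=[-2.3174, 0.4040, -1.3329]  P^-=[0.5231 0.2038 0.2437; 0.2038 0.7058 0.1042; 0.2437 0.1042 0.7687]  S=[0.8375]  K=[0.5936; 0.1709; 0.2444]  nu=[5.5264]  x^+=[0.9629, 1.3485, 0.0176]  P^+=[0.2281 0.1188 0.1223; 0.1188 0.6813 0.0693; 0.1223 0.0693 0.7187]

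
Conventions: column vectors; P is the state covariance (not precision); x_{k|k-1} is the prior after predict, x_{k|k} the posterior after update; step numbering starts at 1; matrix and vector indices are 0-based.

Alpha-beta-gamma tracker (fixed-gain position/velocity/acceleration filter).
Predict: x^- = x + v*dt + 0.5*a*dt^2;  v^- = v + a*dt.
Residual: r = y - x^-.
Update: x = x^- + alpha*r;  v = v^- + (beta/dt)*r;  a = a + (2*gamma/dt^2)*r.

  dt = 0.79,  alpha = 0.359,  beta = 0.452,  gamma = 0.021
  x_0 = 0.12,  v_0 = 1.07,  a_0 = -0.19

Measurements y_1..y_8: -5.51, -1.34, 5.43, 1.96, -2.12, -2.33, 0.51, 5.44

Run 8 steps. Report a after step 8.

step 1: x_pred=0.9060  r=-6.4160  x^+=-1.3973  v^+=-2.7510  a^+=-0.6218
step 2: x_pred=-3.7647  r=2.4247  x^+=-2.8942  v^+=-1.8550  a^+=-0.4586
step 3: x_pred=-4.5027  r=9.9327  x^+=-0.9369  v^+=3.4658  a^+=0.2098
step 4: x_pred=1.8666  r=0.0934  x^+=1.9001  v^+=3.6850  a^+=0.2161
step 5: x_pred=4.8787  r=-6.9987  x^+=2.3662  v^+=-0.1486  a^+=-0.2549
step 6: x_pred=2.1693  r=-4.4993  x^+=0.5540  v^+=-2.9242  a^+=-0.5577
step 7: x_pred=-1.9301  r=2.4401  x^+=-1.0541  v^+=-1.9686  a^+=-0.3934
step 8: x_pred=-2.7321  r=8.1721  x^+=0.2017  v^+=2.3962  a^+=0.1565

a_post = 0.1565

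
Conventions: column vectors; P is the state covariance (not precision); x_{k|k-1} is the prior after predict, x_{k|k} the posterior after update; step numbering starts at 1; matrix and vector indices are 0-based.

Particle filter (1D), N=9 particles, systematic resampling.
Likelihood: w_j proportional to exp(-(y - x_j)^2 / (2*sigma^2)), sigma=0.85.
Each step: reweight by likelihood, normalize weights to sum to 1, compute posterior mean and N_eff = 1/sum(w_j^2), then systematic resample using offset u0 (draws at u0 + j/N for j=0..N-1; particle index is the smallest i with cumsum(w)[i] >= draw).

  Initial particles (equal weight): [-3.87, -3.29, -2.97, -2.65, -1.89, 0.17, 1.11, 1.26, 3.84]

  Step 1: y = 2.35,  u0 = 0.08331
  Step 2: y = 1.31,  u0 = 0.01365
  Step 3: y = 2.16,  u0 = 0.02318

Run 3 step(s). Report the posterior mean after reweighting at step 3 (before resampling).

step 1: w=[0.0000, 0.0000, 0.0000, 0.0000, 0.0000, 0.0360, 0.3327, 0.4238, 0.2075]  mean=1.7062  Neff=2.9880  idx=[6, 6, 6, 7, 7, 7, 7, 8, 8]
step 2: w=[0.1403, 0.1403, 0.1403, 0.1439, 0.1439, 0.1439, 0.1439, 0.0017, 0.0017]  mean=1.2058  Neff=7.0469  idx=[0, 0, 1, 2, 3, 4, 4, 5, 6]
step 3: w=[0.0988, 0.0988, 0.0988, 0.0988, 0.1210, 0.1210, 0.1210, 0.1210, 0.1210]  mean=1.2007  Neff=8.9124  idx=[0, 1, 2, 3, 4, 5, 6, 7, 8]

post_mean = 1.2007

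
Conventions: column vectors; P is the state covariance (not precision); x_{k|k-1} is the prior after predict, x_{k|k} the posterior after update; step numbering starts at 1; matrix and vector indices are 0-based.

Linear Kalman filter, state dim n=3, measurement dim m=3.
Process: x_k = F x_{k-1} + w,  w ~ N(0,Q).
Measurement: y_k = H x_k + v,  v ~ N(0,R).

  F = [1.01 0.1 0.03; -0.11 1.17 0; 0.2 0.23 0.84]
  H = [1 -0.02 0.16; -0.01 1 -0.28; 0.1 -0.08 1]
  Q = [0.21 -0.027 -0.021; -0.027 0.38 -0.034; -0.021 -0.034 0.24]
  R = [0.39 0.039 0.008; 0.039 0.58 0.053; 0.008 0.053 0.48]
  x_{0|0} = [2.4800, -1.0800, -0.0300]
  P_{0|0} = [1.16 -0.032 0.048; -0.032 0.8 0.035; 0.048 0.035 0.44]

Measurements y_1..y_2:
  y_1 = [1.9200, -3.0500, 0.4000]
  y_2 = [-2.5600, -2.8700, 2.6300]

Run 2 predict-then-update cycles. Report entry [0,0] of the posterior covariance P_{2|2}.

P_post[0,0] = 0.2223

step 1: x^-=[2.3959, -1.5364, 0.2224]  P^-=[1.3984 -0.0987 0.2789; -0.0987 1.4974 0.1790; 0.2789 0.1790 0.6659]  S=[1.8981 -0.1823 0.5424; -0.1823 2.0330 -0.0921; 0.5424 -0.0921 1.1982]  K=[0.7553 -0.0255 0.0122; -0.0131 0.7158 0.1022; 0.0470 0.0240 0.5476]  nu=[-0.5422, -1.4274, -0.1849]  x^+=[2.0205, -2.5699, 0.0614]  P^+=[0.2968 0.0132 -0.0181; 0.0132 0.4543 0.1219; -0.0181 0.1219 0.2761]
step 2: x^-=[1.7856, -3.2291, -0.1354]  P^-=[0.5199 0.0130 0.0553; 0.0130 1.0022 0.2060; 0.0553 0.2060 0.5130]  S=[0.9393 0.0223 0.1921; 0.0223 1.5071 0.0385; 0.1921 0.0385 0.9825]  K=[0.5633 -0.0134 -0.0014; -0.0091 0.6240 0.1067; 0.0385 0.0276 0.5024]  nu=[-4.3885, 0.3390, 2.3286]  x^+=[-0.6941, -2.7293, 0.8746]  P^+=[0.2223 0.0112 -0.0182; 0.0112 0.3996 0.1151; -0.0182 0.1151 0.2539]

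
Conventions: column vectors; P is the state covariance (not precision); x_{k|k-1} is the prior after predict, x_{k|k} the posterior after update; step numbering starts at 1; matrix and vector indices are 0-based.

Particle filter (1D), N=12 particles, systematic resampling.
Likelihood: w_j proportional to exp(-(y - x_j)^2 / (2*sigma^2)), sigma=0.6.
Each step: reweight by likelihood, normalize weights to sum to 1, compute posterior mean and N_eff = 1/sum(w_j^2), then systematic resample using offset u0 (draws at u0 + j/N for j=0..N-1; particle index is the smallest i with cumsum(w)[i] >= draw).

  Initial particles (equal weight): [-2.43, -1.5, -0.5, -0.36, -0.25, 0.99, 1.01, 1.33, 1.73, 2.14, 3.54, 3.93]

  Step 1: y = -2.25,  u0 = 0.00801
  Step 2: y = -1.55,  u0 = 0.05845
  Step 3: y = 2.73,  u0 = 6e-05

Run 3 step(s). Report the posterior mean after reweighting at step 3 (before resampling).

step 1: w=[0.6644, 0.3182, 0.0099, 0.0049, 0.0027, 0.0000, 0.0000, 0.0000, 0.0000, 0.0000, 0.0000, 0.0000]  mean=-2.0991  Neff=1.8424  idx=[0, 0, 0, 0, 0, 0, 0, 0, 1, 1, 1, 1]
step 2: w=[0.0508, 0.0508, 0.0508, 0.0508, 0.0508, 0.0508, 0.0508, 0.0508, 0.1484, 0.1484, 0.1484, 0.1484]  mean=-1.8779  Neff=9.1964  idx=[1, 2, 4, 6, 7, 8, 9, 9, 10, 10, 11, 11]
step 3: w=[0.0000, 0.0000, 0.0000, 0.0000, 0.0000, 0.1429, 0.1429, 0.1429, 0.1429, 0.1429, 0.1429, 0.1429]  mean=-1.5000  Neff=7.0001  idx=[5, 5, 6, 6, 7, 7, 8, 9, 9, 10, 10, 11]

post_mean = -1.5000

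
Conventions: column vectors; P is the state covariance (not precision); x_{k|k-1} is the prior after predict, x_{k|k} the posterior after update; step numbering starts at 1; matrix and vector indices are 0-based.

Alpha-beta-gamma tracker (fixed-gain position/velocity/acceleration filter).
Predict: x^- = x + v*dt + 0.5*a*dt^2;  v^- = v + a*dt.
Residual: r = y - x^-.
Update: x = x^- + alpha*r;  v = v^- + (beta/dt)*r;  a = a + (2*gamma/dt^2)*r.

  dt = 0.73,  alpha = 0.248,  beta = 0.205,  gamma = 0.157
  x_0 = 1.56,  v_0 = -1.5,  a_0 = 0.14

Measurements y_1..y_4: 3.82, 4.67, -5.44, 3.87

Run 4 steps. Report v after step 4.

v_post = 0.6333

step 1: x_pred=0.5023  r=3.3177  x^+=1.3251  v^+=-0.4661  a^+=2.0949
step 2: x_pred=1.5430  r=3.1270  x^+=2.3185  v^+=1.9413  a^+=3.9374
step 3: x_pred=4.7848  r=-10.2248  x^+=2.2490  v^+=1.9442  a^+=-2.0873
step 4: x_pred=3.1121  r=0.7579  x^+=3.3001  v^+=0.6333  a^+=-1.6408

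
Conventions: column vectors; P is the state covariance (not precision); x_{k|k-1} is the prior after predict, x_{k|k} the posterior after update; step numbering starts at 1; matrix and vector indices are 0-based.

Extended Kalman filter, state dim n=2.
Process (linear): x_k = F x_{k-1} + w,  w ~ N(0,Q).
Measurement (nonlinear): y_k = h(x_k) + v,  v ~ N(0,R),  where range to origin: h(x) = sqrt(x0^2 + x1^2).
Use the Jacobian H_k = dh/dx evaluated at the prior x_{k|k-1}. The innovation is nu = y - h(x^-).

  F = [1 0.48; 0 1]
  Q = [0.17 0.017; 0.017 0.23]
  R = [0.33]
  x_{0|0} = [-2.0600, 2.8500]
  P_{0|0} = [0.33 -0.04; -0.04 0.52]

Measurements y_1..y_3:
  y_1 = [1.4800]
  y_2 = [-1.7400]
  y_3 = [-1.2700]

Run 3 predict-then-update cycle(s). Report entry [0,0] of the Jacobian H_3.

step 1: x^-=[-0.6920, 2.8500]  P^-=[0.5814 0.2266; 0.2266 0.7500]  H_jac=[-0.2360 0.9718]  S=[0.9667]  K=[0.0859; 0.6986]  nu=[-1.4528]  x^+=[-0.8168, 1.8350]  P^+=[0.5743 0.1686; 0.1686 0.2782]
step 2: x^-=[0.0641, 1.8350]  P^-=[0.9702 0.3191; 0.3191 0.5082]  H_jac=[0.0349 0.9994]  S=[0.8610]  K=[0.4097; 0.6028]  nu=[-3.5762]  x^+=[-1.4012, -0.3207]  P^+=[0.8257 0.1065; 0.1065 0.1953]
step 3: x^-=[-1.5551, -0.3207]  P^-=[1.1429 0.2172; 0.2172 0.4253]  H_jac=[-0.9794 -0.2019]  S=[1.5296]  K=[-0.7605; -0.1952]  nu=[-2.8579]  x^+=[0.6182, 0.2373]  P^+=[0.2583 -0.0099; -0.0099 0.3670]

H_jac[0,0] = -0.9794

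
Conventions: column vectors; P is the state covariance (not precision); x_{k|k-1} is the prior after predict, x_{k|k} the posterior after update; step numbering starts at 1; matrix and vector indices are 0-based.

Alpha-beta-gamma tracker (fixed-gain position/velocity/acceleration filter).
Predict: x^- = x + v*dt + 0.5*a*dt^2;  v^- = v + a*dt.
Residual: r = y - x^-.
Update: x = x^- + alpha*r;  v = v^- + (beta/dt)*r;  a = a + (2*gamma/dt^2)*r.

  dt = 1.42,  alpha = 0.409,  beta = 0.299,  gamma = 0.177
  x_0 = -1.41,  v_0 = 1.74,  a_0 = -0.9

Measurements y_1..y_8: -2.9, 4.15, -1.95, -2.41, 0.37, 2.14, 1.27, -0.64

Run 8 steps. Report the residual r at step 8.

step 1: x_pred=0.1534  r=-3.0534  x^+=-1.0954  v^+=-0.1809  a^+=-1.4361
step 2: x_pred=-2.8002  r=6.9502  x^+=0.0424  v^+=-0.7567  a^+=-0.2159
step 3: x_pred=-1.2497  r=-0.7003  x^+=-1.5361  v^+=-1.2107  a^+=-0.3388
step 4: x_pred=-3.5969  r=1.1869  x^+=-3.1115  v^+=-1.4419  a^+=-0.1304
step 5: x_pred=-5.2905  r=5.6605  x^+=-2.9753  v^+=-0.4352  a^+=0.8633
step 6: x_pred=-2.7230  r=4.8630  x^+=-0.7340  v^+=1.8146  a^+=1.7171
step 7: x_pred=3.5739  r=-2.3039  x^+=2.6316  v^+=3.7677  a^+=1.3126
step 8: x_pred=9.3051  r=-9.9451  x^+=5.2376  v^+=3.5375  a^+=-0.4334

resid = -9.9451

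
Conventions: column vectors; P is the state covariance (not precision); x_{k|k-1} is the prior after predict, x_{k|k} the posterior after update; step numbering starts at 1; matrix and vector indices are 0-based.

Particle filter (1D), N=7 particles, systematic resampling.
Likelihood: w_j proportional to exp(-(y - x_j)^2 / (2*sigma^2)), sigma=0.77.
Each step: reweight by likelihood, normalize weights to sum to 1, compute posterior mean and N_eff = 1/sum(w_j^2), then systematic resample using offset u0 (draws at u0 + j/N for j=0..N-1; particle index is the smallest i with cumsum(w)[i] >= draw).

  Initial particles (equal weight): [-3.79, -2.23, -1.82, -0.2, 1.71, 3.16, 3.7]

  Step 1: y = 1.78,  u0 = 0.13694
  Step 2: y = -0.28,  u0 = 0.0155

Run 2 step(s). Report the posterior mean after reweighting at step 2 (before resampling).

post_mean = 1.7104

step 1: w=[0.0000, 0.0000, 0.0000, 0.0287, 0.7793, 0.1570, 0.0349]  mean=1.9524  Neff=1.5772  idx=[4, 4, 4, 4, 4, 5, 6]
step 2: w=[0.1999, 0.1999, 0.1999, 0.1999, 0.1999, 0.0003, 0.0000]  mean=1.7104  Neff=5.0027  idx=[0, 0, 1, 2, 2, 3, 4]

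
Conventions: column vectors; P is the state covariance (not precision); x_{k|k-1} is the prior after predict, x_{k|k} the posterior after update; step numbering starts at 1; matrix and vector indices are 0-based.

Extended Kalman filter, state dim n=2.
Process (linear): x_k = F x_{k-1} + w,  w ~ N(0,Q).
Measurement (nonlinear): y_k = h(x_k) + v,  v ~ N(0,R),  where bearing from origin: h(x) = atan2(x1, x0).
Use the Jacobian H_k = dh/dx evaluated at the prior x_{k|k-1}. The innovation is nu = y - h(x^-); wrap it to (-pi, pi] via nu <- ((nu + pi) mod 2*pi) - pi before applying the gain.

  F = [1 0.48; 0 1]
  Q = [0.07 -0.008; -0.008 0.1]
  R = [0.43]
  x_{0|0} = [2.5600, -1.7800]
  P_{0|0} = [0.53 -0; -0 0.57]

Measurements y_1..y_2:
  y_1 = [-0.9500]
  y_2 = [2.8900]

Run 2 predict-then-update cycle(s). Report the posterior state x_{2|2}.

step 1: x^-=[1.7056, -1.7800]  P^-=[0.7313 0.2656; 0.2656 0.6700]  H_jac=[0.2929 0.2806]  S=[0.5892]  K=[0.4901; 0.4512]  nu=[-0.1433]  x^+=[1.6354, -1.8446]  P^+=[0.5898 0.1353; 0.1353 0.5501]
step 2: x^-=[0.7500, -1.8446]  P^-=[0.9165 0.3914; 0.3914 0.6501]  H_jac=[0.4652 0.1891]  S=[0.7205]  K=[0.6945; 0.4234]  nu=[-2.2085]  x^+=[-0.7839, -2.7796]  P^+=[0.5690 0.1795; 0.1795 0.5209]

x_post = [-0.7839, -2.7796]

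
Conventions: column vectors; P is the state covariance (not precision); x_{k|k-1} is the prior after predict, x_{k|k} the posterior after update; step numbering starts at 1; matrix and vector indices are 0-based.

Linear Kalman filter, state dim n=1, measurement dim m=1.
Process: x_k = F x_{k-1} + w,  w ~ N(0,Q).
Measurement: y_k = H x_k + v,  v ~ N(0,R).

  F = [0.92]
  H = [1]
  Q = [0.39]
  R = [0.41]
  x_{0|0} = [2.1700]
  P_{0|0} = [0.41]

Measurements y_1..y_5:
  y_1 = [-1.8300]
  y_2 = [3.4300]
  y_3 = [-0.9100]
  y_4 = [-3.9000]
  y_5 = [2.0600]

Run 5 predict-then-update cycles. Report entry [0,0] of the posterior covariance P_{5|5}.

P_post[0,0] = 0.2428

step 1: x^-=[1.9964]  P^-=[0.7370]  S=[1.1470]  K=[0.6426]  nu=[-3.8264]  x^+=[-0.4623]  P^+=[0.2634]
step 2: x^-=[-0.4253]  P^-=[0.6130]  S=[1.0230]  K=[0.5992]  nu=[3.8553]  x^+=[1.8848]  P^+=[0.2457]
step 3: x^-=[1.7341]  P^-=[0.5979]  S=[1.0079]  K=[0.5932]  nu=[-2.6441]  x^+=[0.1655]  P^+=[0.2432]
step 4: x^-=[0.1523]  P^-=[0.5959]  S=[1.0059]  K=[0.5924]  nu=[-4.0523]  x^+=[-2.2483]  P^+=[0.2429]
step 5: x^-=[-2.0684]  P^-=[0.5956]  S=[1.0056]  K=[0.5923]  nu=[4.1284]  x^+=[0.3767]  P^+=[0.2428]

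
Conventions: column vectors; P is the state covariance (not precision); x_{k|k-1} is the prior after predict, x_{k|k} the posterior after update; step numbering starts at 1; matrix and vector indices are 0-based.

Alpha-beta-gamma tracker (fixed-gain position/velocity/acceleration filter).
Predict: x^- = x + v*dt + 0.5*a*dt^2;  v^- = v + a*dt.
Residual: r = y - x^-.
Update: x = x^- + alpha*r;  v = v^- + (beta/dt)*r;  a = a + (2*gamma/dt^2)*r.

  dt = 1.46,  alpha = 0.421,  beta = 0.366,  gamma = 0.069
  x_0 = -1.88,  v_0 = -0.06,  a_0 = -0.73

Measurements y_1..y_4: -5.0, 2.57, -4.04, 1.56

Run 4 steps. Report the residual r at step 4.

step 1: x_pred=-2.7456  r=-2.2544  x^+=-3.6947  v^+=-1.6909  a^+=-0.8759
step 2: x_pred=-7.0971  r=9.6671  x^+=-3.0272  v^+=-0.5464  a^+=-0.2501
step 3: x_pred=-4.0916  r=0.0516  x^+=-4.0699  v^+=-0.8986  a^+=-0.2468
step 4: x_pred=-5.6449  r=7.2049  x^+=-2.6116  v^+=0.5472  a^+=0.2197

resid = 7.2049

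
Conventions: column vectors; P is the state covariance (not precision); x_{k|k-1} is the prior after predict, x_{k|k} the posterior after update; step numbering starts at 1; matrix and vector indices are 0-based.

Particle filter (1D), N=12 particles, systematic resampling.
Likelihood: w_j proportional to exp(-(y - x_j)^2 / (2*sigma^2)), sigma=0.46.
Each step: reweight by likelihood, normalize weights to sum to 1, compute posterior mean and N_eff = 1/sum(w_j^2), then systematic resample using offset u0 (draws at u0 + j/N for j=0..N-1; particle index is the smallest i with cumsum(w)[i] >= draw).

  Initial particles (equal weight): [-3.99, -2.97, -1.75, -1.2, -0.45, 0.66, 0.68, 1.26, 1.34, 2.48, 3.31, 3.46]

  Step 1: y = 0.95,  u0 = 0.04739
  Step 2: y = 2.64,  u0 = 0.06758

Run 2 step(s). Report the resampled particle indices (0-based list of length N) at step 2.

step 1: w=[0.0000, 0.0000, 0.0000, 0.0000, 0.0031, 0.2586, 0.2655, 0.2514, 0.2202, 0.0012, 0.0000, 0.0000]  mean=0.9647  Neff=4.0152  idx=[5, 5, 5, 6, 6, 6, 7, 7, 7, 8, 8, 8]
step 2: w=[0.0011, 0.0011, 0.0011, 0.0013, 0.0013, 0.0013, 0.1244, 0.1244, 0.1244, 0.2065, 0.2065, 0.2065]  mean=1.3054  Neff=5.7323  idx=[6, 7, 7, 8, 9, 9, 9, 10, 10, 11, 11, 11]

resampled_idx = [6, 7, 7, 8, 9, 9, 9, 10, 10, 11, 11, 11]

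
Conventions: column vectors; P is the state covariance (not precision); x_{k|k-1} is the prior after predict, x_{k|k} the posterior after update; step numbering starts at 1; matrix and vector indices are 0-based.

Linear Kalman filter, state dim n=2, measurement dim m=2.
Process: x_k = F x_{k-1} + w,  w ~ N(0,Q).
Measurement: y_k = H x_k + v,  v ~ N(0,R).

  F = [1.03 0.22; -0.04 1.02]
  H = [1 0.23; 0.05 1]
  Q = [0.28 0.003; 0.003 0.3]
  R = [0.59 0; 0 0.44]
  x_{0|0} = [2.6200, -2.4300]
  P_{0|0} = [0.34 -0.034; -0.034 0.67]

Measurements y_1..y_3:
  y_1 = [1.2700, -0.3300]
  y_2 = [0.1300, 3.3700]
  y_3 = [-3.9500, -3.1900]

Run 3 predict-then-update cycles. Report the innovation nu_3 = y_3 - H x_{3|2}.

innov = [-5.4443, -4.5344]

step 1: x^-=[2.1640, -2.5834]  P^-=[0.6577 0.1039; 0.1039 1.0004]  S=[1.3484 0.3681; 0.3681 1.4524]  K=[0.5154 -0.0364; 0.0631 0.6764]  nu=[-0.2998, 2.1452]  x^+=[1.9313, -1.1514]  P^+=[0.3114 -0.0316; -0.0316 0.2992]
step 2: x^-=[1.7359, -1.2517]  P^-=[0.6105 0.0244; 0.0244 0.6143]  S=[1.2442 0.1965; 0.1965 1.0583]  K=[0.5017 -0.0413; 0.0426 0.5737]  nu=[-1.3181, 4.5349]  x^+=[0.8876, 1.2941]  P^+=[0.3037 -0.0333; -0.0333 0.2541]
step 3: x^-=[1.1989, 1.2845]  P^-=[0.5994 0.0128; 0.0128 0.5676]  S=[1.2253 0.1734; 0.1734 1.0104]  K=[0.4977 -0.0431; 0.0383 0.5558]  nu=[-5.4443, -4.5344]  x^+=[-1.3150, -1.4444]  P^+=[0.3015 -0.0340; -0.0340 0.2463]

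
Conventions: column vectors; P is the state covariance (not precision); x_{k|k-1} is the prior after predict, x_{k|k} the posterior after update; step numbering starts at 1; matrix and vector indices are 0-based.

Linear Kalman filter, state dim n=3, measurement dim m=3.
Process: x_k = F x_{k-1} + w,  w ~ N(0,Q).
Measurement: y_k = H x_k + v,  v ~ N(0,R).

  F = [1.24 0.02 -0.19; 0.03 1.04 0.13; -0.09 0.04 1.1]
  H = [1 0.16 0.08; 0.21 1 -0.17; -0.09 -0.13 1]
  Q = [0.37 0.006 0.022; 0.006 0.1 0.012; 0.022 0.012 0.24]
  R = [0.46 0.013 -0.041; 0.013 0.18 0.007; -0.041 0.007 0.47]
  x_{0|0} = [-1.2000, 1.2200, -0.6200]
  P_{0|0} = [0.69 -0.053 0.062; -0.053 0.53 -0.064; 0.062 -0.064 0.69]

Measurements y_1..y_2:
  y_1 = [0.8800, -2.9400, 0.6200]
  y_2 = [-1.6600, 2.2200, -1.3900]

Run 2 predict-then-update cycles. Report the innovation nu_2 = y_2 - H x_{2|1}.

step 1: x^-=[-1.3458, 1.1522, -0.5252]  P^-=[1.4247 -0.0206 -0.1166; -0.0206 0.6654 0.0635; -0.1166 0.0635 1.0638]  S=[1.8849 0.4041 -0.2013; 0.4041 0.9170 -0.2462; -0.2013 -0.2462 1.5606]  K=[0.7469 -0.0204 -0.0621; -0.1094 0.7830 0.0959; 0.0617 0.0039 0.6917]  nu=[2.0835, -3.8989, 1.1739]  x^+=[0.2170, -2.0161, 0.4002]  P^+=[0.3611 -0.0766 -0.0374; -0.0766 0.1682 0.0700; -0.0374 0.0700 0.3283]
step 2: x^-=[0.1527, -2.0382, 0.3400]  P^-=[0.9504 -0.1035 -0.1411; -0.1035 0.3016 0.1517; -0.1411 0.1517 0.6546]  S=[1.3705 0.1746 -0.1829; 0.1746 0.4575 -0.0260; -0.1829 -0.0260 1.1209]  K=[0.6615 0.0054 -0.0821; -0.0932 0.5971 0.1073; 0.0247 0.0474 0.5828]  nu=[-1.5137, 4.2840, -1.9813]  x^+=[-0.6630, 0.4482, -0.6493]  P^+=[0.3220 -0.0663 -0.0453; -0.0663 0.1328 0.0697; -0.0453 0.0697 0.2782]

innov = [-1.5137, 4.2840, -1.9813]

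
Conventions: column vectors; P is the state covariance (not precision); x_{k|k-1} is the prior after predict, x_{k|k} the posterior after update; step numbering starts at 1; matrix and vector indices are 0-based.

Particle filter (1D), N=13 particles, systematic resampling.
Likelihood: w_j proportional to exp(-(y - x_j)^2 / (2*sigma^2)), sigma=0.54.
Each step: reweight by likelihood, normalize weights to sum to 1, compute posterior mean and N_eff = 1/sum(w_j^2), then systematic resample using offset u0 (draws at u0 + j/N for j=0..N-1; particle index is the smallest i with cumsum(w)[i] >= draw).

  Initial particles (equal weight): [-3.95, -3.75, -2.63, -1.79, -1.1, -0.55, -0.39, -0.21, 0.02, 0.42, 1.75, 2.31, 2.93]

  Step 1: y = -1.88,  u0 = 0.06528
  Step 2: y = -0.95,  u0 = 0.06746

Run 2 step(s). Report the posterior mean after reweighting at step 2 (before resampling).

step 1: w=[0.0004, 0.0014, 0.2113, 0.5467, 0.1953, 0.0267, 0.0123, 0.0046, 0.0011, 0.0001, 0.0000, 0.0000, 0.0000]  mean=-1.7763  Neff=2.6135  idx=[2, 2, 3, 3, 3, 3, 3, 3, 3, 3, 4, 4, 6]
step 2: w=[0.0016, 0.0016, 0.0607, 0.0607, 0.0607, 0.0607, 0.0607, 0.0607, 0.0607, 0.0607, 0.1960, 0.1960, 0.1190]  mean=-1.3558  Neff=8.3011  idx=[3, 4, 5, 6, 8, 9, 10, 10, 10, 11, 11, 12, 12]

post_mean = -1.3558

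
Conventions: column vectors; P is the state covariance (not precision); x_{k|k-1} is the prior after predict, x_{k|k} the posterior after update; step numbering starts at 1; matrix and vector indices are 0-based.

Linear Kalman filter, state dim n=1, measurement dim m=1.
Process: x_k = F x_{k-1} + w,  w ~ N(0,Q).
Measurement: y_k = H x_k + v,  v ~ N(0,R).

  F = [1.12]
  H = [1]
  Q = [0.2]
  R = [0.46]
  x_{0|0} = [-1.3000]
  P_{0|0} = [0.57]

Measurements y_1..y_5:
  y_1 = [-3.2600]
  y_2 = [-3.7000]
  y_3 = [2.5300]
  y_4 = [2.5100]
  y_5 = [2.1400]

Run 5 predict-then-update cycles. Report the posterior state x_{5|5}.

x_post = [1.7000]

step 1: x^-=[-1.4560]  P^-=[0.9150]  S=[1.3750]  K=[0.6655]  nu=[-1.8040]  x^+=[-2.6565]  P^+=[0.3061]
step 2: x^-=[-2.9753]  P^-=[0.5840]  S=[1.0440]  K=[0.5594]  nu=[-0.7247]  x^+=[-3.3807]  P^+=[0.2573]
step 3: x^-=[-3.7863]  P^-=[0.5228]  S=[0.9828]  K=[0.5319]  nu=[6.3163]  x^+=[-0.4264]  P^+=[0.2447]
step 4: x^-=[-0.4776]  P^-=[0.5069]  S=[0.9669]  K=[0.5243]  nu=[2.9876]  x^+=[1.0887]  P^+=[0.2412]
step 5: x^-=[1.2194]  P^-=[0.5025]  S=[0.9625]  K=[0.5221]  nu=[0.9206]  x^+=[1.7000]  P^+=[0.2402]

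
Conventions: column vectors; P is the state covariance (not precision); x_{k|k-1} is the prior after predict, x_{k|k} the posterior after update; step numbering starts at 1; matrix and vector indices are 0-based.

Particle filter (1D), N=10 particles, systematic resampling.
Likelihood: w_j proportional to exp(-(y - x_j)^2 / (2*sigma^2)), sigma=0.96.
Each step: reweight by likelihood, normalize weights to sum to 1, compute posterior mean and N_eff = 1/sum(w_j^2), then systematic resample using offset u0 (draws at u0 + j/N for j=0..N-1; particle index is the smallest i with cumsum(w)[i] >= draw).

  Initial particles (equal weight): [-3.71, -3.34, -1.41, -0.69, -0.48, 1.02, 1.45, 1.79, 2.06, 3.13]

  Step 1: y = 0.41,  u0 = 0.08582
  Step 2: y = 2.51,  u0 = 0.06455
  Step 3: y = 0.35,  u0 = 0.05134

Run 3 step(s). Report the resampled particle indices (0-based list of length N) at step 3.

resampled_idx = [0, 0, 1, 1, 2, 3, 4, 5, 6, 8]

step 1: w=[0.0000, 0.0001, 0.0501, 0.1566, 0.1965, 0.2468, 0.1679, 0.1075, 0.0689, 0.0055]  mean=0.5731  Neff=5.8445  idx=[3, 3, 4, 4, 5, 5, 6, 6, 7, 8]
step 2: w=[0.0012, 0.0012, 0.0023, 0.0023, 0.0892, 0.0892, 0.1617, 0.1617, 0.2246, 0.2666]  mean=1.5983  Neff=5.2703  idx=[4, 5, 6, 7, 7, 8, 8, 9, 9, 9]
step 3: w=[0.1787, 0.1787, 0.1182, 0.1182, 0.1182, 0.0740, 0.0740, 0.0467, 0.0467, 0.0467]  mean=1.4320  Neff=8.1125  idx=[0, 0, 1, 1, 2, 3, 4, 5, 6, 8]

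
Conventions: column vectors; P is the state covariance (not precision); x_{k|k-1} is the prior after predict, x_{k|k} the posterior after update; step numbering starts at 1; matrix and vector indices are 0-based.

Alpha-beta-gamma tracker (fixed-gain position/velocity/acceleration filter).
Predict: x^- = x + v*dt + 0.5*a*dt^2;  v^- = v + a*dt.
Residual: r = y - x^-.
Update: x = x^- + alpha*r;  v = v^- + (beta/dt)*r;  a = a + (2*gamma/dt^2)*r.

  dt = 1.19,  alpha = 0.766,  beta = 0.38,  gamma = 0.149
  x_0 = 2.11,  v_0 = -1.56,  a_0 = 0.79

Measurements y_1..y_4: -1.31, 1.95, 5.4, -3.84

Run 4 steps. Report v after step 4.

v_post = 0.8005

step 1: x_pred=0.8130  r=-2.1230  x^+=-0.8132  v^+=-1.2978  a^+=0.3433
step 2: x_pred=-2.1146  r=4.0646  x^+=0.9989  v^+=0.4086  a^+=1.1986
step 3: x_pred=2.3338  r=3.0662  x^+=4.6825  v^+=2.8140  a^+=1.8438
step 4: x_pred=9.3367  r=-13.1767  x^+=-0.7566  v^+=0.8005  a^+=-0.9290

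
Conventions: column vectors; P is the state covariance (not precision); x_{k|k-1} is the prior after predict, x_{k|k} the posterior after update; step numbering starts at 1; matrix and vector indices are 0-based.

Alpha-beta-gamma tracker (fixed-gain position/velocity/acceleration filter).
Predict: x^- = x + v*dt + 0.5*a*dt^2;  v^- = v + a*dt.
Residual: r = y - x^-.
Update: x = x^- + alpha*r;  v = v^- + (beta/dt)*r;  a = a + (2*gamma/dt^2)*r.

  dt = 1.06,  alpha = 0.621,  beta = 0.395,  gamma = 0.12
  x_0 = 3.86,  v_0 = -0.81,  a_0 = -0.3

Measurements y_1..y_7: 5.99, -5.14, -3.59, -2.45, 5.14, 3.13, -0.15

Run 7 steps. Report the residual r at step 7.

step 1: x_pred=2.8329  r=3.1571  x^+=4.7934  v^+=0.0485  a^+=0.3744
step 2: x_pred=5.0552  r=-10.1952  x^+=-1.2760  v^+=-3.3538  a^+=-1.8033
step 3: x_pred=-5.8442  r=2.2542  x^+=-4.4443  v^+=-4.4253  a^+=-1.3218
step 4: x_pred=-9.8778  r=7.4278  x^+=-5.2651  v^+=-3.0586  a^+=0.2648
step 5: x_pred=-8.3585  r=13.4985  x^+=0.0241  v^+=2.2522  a^+=3.1480
step 6: x_pred=4.1799  r=-1.0499  x^+=3.5279  v^+=5.1978  a^+=2.9237
step 7: x_pred=10.6802  r=-10.8302  x^+=3.9546  v^+=4.2612  a^+=0.6104

resid = -10.8302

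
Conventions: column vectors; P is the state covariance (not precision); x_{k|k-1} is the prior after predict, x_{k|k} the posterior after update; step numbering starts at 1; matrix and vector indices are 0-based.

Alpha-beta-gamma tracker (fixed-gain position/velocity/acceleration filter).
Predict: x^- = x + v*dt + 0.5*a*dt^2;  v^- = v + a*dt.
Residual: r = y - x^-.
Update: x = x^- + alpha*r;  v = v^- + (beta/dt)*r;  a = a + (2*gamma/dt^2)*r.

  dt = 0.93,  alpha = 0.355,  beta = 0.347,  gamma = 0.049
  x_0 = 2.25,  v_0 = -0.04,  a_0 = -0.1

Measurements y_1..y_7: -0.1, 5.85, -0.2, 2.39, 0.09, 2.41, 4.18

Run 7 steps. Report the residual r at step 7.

resid = 3.2250

step 1: x_pred=2.1696  r=-2.2696  x^+=1.3639  v^+=-0.9798  a^+=-0.3572
step 2: x_pred=0.2982  r=5.5518  x^+=2.2691  v^+=0.7595  a^+=0.2719
step 3: x_pred=3.0930  r=-3.2930  x^+=1.9240  v^+=-0.2163  a^+=-0.1012
step 4: x_pred=1.6791  r=0.7109  x^+=1.9314  v^+=-0.0452  a^+=-0.0207
step 5: x_pred=1.8805  r=-1.7905  x^+=1.2449  v^+=-0.7325  a^+=-0.2235
step 6: x_pred=0.4670  r=1.9430  x^+=1.1568  v^+=-0.2154  a^+=-0.0034
step 7: x_pred=0.9550  r=3.2250  x^+=2.0999  v^+=0.9848  a^+=0.3620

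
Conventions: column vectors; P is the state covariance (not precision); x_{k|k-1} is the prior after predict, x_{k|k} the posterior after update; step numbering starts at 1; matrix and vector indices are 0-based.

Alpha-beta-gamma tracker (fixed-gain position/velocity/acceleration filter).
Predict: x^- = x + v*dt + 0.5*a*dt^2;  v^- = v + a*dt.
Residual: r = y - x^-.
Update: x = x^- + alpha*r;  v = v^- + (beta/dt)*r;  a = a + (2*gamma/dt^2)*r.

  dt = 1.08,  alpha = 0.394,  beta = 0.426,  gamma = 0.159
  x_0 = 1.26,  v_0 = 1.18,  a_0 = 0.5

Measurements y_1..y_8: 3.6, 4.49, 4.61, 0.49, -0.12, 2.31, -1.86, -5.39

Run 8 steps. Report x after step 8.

x_post = -6.9798

step 1: x_pred=2.8260  r=0.7740  x^+=3.1310  v^+=2.0253  a^+=0.7110
step 2: x_pred=5.7329  r=-1.2429  x^+=5.2432  v^+=2.3029  a^+=0.3721
step 3: x_pred=7.9474  r=-3.3374  x^+=6.6325  v^+=1.3884  a^+=-0.5377
step 4: x_pred=7.8184  r=-7.3284  x^+=4.9310  v^+=-2.0830  a^+=-2.5357
step 5: x_pred=1.2026  r=-1.3226  x^+=0.6815  v^+=-5.3432  a^+=-2.8963
step 6: x_pred=-6.7783  r=9.0883  x^+=-3.1975  v^+=-4.8864  a^+=-0.4185
step 7: x_pred=-8.7188  r=6.8588  x^+=-6.0165  v^+=-2.6329  a^+=1.4515
step 8: x_pred=-8.0135  r=2.6235  x^+=-6.9798  v^+=-0.0305  a^+=2.1667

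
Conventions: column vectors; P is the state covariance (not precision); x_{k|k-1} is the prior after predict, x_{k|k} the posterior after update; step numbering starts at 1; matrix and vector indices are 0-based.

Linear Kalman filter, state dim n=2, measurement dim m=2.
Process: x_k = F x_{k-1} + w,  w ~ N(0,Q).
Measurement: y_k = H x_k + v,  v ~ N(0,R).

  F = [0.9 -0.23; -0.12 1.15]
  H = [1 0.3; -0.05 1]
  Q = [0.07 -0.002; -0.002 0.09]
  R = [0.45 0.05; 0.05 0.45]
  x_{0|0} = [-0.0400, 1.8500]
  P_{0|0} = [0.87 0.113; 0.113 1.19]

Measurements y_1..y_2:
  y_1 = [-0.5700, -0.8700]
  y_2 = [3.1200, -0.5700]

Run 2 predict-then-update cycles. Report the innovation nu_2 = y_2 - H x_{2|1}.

innov = [3.3749, -0.3330]

step 1: x^-=[-0.4615, 2.1323]  P^-=[0.7909 -0.2906; -0.2906 1.6451]  S=[1.2145 0.2177; 0.2177 2.1262]  K=[0.6186 -0.2186; 0.0276 0.7778]  nu=[-0.7482, -3.0254]  x^+=[-0.2629, -0.2414]  P^+=[0.2834 -0.0533; -0.0533 0.3487]
step 2: x^-=[-0.1810, -0.2460]  P^-=[0.3401 -0.1815; -0.1815 0.5700]  S=[0.7325 0.0252; 0.0252 1.0390]  K=[0.3969 -0.2007; -0.0335 0.5581]  nu=[3.3749, -0.3330]  x^+=[1.2251, -0.5451]  P^+=[0.1869 -0.0611; -0.0611 0.2464]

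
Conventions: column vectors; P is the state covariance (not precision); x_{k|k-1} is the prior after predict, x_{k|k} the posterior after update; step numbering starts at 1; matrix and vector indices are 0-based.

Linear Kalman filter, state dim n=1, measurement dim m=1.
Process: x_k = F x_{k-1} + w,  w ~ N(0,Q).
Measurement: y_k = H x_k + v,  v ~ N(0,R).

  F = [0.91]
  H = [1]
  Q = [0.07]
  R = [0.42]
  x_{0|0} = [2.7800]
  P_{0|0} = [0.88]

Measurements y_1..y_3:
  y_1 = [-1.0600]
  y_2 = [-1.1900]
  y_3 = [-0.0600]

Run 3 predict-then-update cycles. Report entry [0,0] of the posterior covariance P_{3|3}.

P_post[0,0] = 0.1419

step 1: x^-=[2.5298]  P^-=[0.7987]  S=[1.2187]  K=[0.6554]  nu=[-3.5898]  x^+=[0.1771]  P^+=[0.2753]
step 2: x^-=[0.1612]  P^-=[0.2979]  S=[0.7179]  K=[0.4150]  nu=[-1.3512]  x^+=[-0.3996]  P^+=[0.1743]
step 3: x^-=[-0.3636]  P^-=[0.2143]  S=[0.6343]  K=[0.3379]  nu=[0.3036]  x^+=[-0.2610]  P^+=[0.1419]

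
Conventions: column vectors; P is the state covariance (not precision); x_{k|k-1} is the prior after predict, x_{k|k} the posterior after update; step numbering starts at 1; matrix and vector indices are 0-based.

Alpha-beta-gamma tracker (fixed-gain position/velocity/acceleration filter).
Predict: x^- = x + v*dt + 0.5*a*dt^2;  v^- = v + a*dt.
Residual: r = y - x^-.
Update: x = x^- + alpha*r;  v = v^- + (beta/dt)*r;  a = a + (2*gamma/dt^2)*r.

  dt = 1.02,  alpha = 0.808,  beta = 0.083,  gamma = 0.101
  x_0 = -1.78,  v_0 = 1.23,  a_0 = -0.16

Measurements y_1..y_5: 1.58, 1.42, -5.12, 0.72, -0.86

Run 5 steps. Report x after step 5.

step 1: x_pred=-0.6086  r=2.1886  x^+=1.1598  v^+=1.2449  a^+=0.2649
step 2: x_pred=2.5674  r=-1.1474  x^+=1.6403  v^+=1.4218  a^+=0.0422
step 3: x_pred=3.1124  r=-8.2324  x^+=-3.5394  v^+=0.7949  a^+=-1.5562
step 4: x_pred=-3.5381  r=4.2581  x^+=-0.0976  v^+=-0.4460  a^+=-0.7295
step 5: x_pred=-0.9319  r=0.0719  x^+=-0.8738  v^+=-1.1842  a^+=-0.7155

x_post = -0.8738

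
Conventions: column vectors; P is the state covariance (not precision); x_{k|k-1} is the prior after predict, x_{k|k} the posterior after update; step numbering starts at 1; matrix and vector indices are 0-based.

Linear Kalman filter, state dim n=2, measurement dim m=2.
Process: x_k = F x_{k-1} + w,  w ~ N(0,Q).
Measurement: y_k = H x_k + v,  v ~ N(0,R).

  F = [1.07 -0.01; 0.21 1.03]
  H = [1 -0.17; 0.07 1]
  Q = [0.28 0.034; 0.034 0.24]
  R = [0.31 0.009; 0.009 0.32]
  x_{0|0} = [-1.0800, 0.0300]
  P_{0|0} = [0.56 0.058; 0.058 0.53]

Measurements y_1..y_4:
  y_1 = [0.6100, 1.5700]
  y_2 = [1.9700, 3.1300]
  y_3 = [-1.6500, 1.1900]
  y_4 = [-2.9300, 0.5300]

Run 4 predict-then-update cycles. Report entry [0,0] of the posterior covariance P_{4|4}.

P_post[0,0] = 0.1929

step 1: x^-=[-1.1559, -0.1959]  P^-=[0.9200 0.2182; 0.2182 0.8521]  S=[1.1804 0.1441; 0.1441 1.2071]  K=[0.7300 0.1469; -0.0260 0.7216]  nu=[1.7326, 1.8468]  x^+=[0.3802, 1.0918]  P^+=[0.2339 0.0372; 0.0372 0.2281]
step 2: x^-=[0.3959, 1.2044]  P^-=[0.5471 0.1252; 0.1252 0.5084]  S=[0.8292 0.0845; 0.0845 0.8486]  K=[0.6208 0.1308; -0.0156 0.6110]  nu=[1.7788, 1.8979]  x^+=[1.7483, 2.3362]  P^+=[0.1993 0.0335; 0.0335 0.1930]
step 3: x^-=[1.8474, 2.7735]  P^-=[0.5075 0.1136; 0.1136 0.4681]  S=[0.7924 0.0772; 0.0772 0.8065]  K=[0.6037 0.1271; -0.0147 0.5917]  nu=[-3.0259, -1.7128]  x^+=[-0.1971, 1.8045]  P^+=[0.1938 0.0325; 0.0325 0.1869]
step 4: x^-=[-0.2289, 1.8173]  P^-=[0.5012 0.1114; 0.1114 0.4609]  S=[0.7867 0.0758; 0.0758 0.7990]  K=[0.6009 0.1263; -0.0146 0.5880]  nu=[-2.3921, -1.2712]  x^+=[-1.8270, 1.1047]  P^+=[0.1929 0.0323; 0.0323 0.1858]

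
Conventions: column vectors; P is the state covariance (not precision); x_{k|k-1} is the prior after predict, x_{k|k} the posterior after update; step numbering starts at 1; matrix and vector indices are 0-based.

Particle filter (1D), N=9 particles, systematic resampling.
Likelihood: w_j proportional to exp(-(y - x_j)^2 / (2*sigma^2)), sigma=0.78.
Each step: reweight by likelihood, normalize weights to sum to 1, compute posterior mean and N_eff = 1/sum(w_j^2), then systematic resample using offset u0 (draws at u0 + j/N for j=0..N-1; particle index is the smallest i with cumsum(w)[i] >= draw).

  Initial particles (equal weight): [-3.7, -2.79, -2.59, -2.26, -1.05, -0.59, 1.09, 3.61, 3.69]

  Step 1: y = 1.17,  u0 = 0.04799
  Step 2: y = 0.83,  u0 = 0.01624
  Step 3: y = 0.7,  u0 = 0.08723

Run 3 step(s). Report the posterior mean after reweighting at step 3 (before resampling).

post_mean = 1.0315

step 1: w=[0.0000, 0.0000, 0.0000, 0.0001, 0.0158, 0.0711, 0.9014, 0.0068, 0.0049]  mean=0.9665  Neff=1.2227  idx=[5, 6, 6, 6, 6, 6, 6, 6, 6]
step 2: w=[0.0246, 0.1219, 0.1219, 0.1219, 0.1219, 0.1219, 0.1219, 0.1219, 0.1219]  mean=1.0487  Neff=8.3657  idx=[0, 1, 2, 3, 4, 5, 6, 7, 8]
step 3: w=[0.0348, 0.1206, 0.1206, 0.1206, 0.1206, 0.1206, 0.1206, 0.1206, 0.1206]  mean=1.0315  Neff=8.4992  idx=[1, 2, 3, 4, 5, 6, 6, 7, 8]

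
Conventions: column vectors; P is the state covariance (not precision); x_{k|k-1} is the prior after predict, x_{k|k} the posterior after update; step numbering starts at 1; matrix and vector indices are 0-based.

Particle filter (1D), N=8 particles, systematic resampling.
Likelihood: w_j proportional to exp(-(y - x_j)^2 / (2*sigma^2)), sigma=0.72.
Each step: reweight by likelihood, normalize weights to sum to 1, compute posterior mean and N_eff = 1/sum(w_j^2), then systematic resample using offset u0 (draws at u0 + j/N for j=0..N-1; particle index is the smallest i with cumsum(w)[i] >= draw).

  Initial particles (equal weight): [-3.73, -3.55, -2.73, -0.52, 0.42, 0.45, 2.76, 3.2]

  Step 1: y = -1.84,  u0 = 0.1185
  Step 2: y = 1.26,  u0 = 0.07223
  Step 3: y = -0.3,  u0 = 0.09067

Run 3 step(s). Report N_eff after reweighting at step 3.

step 1: w=[0.0421, 0.0787, 0.6152, 0.2460, 0.0096, 0.0084, 0.0000, 0.0000]  mean=-2.2361  Neff=2.2366  idx=[1, 2, 2, 2, 2, 3, 3, 5]
step 2: w=[0.0000, 0.0000, 0.0000, 0.0000, 0.0000, 0.0753, 0.0753, 0.8494]  mean=0.3039  Neff=1.3646  idx=[5, 7, 7, 7, 7, 7, 7, 7]
step 3: w=[0.1900, 0.1157, 0.1157, 0.1157, 0.1157, 0.1157, 0.1157, 0.1157]  mean=0.2657  Neff=7.7025  idx=[0, 1, 2, 3, 4, 5, 6, 7]

N_eff = 7.7025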